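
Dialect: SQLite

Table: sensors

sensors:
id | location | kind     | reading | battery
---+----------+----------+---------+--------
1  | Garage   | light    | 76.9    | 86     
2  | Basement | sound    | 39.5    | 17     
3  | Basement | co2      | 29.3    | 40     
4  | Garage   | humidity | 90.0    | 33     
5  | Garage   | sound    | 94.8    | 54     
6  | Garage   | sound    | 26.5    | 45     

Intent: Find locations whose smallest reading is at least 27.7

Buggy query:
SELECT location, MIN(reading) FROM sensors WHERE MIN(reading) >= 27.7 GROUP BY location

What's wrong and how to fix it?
Bug: MIN() in WHERE is a misuse of aggregate

Fix: Use HAVING for the per-group MIN condition

Corrected query:
SELECT location, MIN(reading) FROM sensors GROUP BY location HAVING MIN(reading) >= 27.7

Result:
location | MIN(reading)
---------+-------------
Basement | 29.3        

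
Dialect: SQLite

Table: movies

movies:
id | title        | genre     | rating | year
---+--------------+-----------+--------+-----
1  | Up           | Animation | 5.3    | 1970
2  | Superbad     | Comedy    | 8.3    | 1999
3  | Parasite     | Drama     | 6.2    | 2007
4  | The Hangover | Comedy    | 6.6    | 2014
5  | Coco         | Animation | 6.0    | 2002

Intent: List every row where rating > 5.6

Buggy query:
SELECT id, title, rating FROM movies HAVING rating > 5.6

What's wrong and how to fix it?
Bug: This is a non-aggregate query (no GROUP BY, no aggregates), so in SQLite the HAVING clause is invalid here; a row-level condition belongs in WHERE

Fix: Use WHERE for row-level filtering

Corrected query:
SELECT id, title, rating FROM movies WHERE rating > 5.6

Result:
id | title        | rating
---+--------------+-------
2  | Superbad     | 8.3   
3  | Parasite     | 6.2   
4  | The Hangover | 6.6   
5  | Coco         | 6     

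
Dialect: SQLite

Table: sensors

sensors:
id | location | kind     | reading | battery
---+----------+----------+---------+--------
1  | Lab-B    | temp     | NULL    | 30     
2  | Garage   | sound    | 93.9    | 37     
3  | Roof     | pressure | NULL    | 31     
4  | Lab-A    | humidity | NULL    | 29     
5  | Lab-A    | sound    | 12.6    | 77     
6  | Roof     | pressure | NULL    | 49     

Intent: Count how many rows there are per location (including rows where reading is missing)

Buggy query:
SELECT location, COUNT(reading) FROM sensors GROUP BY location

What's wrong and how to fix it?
Bug: COUNT(column) counts non-NULL values only; rows with NULL reading aren't counted

Fix: Replace COUNT(reading) with COUNT(*)

Corrected query:
SELECT location, COUNT(*) FROM sensors GROUP BY location

Result:
location | COUNT(*)
---------+---------
Garage   | 1       
Lab-A    | 2       
Lab-B    | 1       
Roof     | 2       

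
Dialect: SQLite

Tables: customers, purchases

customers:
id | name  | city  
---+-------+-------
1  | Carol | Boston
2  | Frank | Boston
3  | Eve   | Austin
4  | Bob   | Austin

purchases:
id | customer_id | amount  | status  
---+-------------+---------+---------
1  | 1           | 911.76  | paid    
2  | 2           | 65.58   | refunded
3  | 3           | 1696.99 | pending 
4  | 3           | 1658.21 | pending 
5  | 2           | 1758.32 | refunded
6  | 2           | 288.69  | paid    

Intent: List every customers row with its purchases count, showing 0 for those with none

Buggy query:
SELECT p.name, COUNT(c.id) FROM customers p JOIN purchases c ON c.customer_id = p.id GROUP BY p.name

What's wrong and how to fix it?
Bug: An inner join excludes parents with zero children

Fix: Switch to LEFT JOIN to retain unmatched parent rows

Corrected query:
SELECT p.name, COUNT(c.id) FROM customers p LEFT JOIN purchases c ON c.customer_id = p.id GROUP BY p.name

Result:
name  | COUNT(c.id)
------+------------
Bob   | 0          
Carol | 1          
Eve   | 2          
Frank | 3          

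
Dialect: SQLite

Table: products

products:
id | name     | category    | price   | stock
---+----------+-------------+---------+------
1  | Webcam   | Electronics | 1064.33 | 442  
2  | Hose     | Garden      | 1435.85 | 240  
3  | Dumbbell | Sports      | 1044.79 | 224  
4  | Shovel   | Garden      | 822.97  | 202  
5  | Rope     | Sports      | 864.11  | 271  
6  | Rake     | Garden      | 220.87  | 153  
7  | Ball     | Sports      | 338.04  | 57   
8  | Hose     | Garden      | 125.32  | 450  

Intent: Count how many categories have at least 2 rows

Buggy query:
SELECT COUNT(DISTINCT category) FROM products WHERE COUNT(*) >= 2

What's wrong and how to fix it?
Bug: COUNT(*) cannot appear in WHERE; the per-group count doesn't exist yet

Fix: Group first with HAVING COUNT(*) >= 2, then COUNT the resulting groups

Corrected query:
SELECT COUNT(*) FROM (SELECT category FROM products GROUP BY category HAVING COUNT(*) >= 2)

Result:
COUNT(*)
--------
2       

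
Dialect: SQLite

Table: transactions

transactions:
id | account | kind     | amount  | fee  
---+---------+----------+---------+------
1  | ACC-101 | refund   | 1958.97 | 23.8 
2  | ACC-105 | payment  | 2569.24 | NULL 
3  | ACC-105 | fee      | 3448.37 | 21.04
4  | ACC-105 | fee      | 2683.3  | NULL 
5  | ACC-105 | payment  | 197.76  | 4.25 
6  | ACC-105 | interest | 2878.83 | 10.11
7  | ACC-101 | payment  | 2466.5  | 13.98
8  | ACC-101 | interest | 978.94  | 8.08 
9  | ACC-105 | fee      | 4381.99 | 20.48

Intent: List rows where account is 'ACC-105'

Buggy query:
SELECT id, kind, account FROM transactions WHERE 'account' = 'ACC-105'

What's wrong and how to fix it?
Bug: 'account' in single quotes is a string literal, not the column; the comparison is literal-vs-literal and never true

Fix: Reference the column as account without single quotes

Corrected query:
SELECT id, kind, account FROM transactions WHERE account = 'ACC-105'

Result:
id | kind     | account
---+----------+--------
2  | payment  | ACC-105
3  | fee      | ACC-105
4  | fee      | ACC-105
5  | payment  | ACC-105
6  | interest | ACC-105
9  | fee      | ACC-105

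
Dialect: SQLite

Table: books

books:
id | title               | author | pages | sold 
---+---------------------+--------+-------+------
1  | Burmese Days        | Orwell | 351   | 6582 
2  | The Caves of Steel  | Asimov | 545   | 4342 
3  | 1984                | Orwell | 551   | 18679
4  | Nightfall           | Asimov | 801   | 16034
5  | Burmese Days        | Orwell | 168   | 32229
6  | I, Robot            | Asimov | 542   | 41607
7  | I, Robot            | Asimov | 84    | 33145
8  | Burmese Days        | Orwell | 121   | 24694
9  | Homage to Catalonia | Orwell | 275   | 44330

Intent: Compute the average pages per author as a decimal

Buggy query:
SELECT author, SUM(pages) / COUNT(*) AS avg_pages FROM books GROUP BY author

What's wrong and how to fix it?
Bug: Both operands are integers, so '/' performs integer division and truncates

Fix: Cast one side to REAL so the division keeps the fractional part

Corrected query:
SELECT author, SUM(pages) * 1.0 / COUNT(*) AS avg_pages FROM books GROUP BY author

Result:
author | avg_pages
-------+----------
Asimov | 493      
Orwell | 293.2    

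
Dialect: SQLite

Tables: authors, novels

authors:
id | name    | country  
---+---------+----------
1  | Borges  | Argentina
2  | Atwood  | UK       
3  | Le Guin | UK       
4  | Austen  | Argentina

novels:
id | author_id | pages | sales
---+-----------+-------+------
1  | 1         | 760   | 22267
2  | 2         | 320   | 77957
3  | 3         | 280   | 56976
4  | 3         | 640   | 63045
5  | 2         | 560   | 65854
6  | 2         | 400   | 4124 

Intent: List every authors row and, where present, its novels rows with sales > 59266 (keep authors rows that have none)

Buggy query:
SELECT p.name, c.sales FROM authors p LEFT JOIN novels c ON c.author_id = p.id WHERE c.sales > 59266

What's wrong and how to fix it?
Bug: Filtering c.sales in WHERE discards the NULL rows produced by LEFT JOIN, turning it into an inner join

Fix: Put 'c.sales > 59266' in the JOIN's ON clause instead of WHERE

Corrected query:
SELECT p.name, c.sales FROM authors p LEFT JOIN novels c ON c.author_id = p.id AND c.sales > 59266

Result:
name    | sales
--------+------
Borges  | NULL 
Atwood  | 65854
Atwood  | 77957
Le Guin | 63045
Austen  | NULL 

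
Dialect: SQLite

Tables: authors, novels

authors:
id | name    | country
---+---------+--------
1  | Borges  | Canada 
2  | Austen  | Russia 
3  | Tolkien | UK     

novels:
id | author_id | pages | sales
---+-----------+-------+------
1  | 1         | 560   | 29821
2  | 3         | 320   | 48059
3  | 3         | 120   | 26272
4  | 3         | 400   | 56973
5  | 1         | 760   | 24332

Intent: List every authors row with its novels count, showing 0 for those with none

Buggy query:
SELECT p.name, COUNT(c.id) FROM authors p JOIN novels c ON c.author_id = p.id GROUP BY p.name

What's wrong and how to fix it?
Bug: INNER JOIN drops authors rows that have no matching novels rows

Fix: Use LEFT JOIN so parents without children still appear (COUNT(c.id) gives 0)

Corrected query:
SELECT p.name, COUNT(c.id) FROM authors p LEFT JOIN novels c ON c.author_id = p.id GROUP BY p.name

Result:
name    | COUNT(c.id)
--------+------------
Austen  | 0          
Borges  | 2          
Tolkien | 3          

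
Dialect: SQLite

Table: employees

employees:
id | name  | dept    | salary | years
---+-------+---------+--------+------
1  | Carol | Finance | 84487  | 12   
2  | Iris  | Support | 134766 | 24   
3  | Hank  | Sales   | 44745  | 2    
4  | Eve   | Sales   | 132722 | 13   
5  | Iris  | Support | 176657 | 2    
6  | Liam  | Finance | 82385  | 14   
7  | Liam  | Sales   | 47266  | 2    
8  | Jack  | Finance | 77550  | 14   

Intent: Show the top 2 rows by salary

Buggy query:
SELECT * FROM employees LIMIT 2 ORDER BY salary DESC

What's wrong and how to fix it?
Bug: LIMIT must come after ORDER BY

Fix: Swap the clauses: ORDER BY first, then LIMIT

Corrected query:
SELECT * FROM employees ORDER BY salary DESC LIMIT 2

Result:
id | name | dept    | salary | years
---+------+---------+--------+------
5  | Iris | Support | 176657 | 2    
2  | Iris | Support | 134766 | 24   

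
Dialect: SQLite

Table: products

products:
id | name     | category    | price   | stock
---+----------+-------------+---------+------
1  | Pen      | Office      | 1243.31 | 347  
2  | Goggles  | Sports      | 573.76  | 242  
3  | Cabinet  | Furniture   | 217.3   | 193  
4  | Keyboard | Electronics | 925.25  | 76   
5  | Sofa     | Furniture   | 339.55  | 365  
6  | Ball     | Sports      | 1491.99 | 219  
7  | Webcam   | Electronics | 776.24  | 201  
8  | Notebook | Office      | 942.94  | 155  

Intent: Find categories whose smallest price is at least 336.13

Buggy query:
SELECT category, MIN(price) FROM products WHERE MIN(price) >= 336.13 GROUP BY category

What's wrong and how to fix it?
Bug: MIN() in WHERE is a misuse of aggregate

Fix: Use HAVING for the per-group MIN condition

Corrected query:
SELECT category, MIN(price) FROM products GROUP BY category HAVING MIN(price) >= 336.13

Result:
category    | MIN(price)
------------+-----------
Electronics | 776.24    
Office      | 942.94    
Sports      | 573.76    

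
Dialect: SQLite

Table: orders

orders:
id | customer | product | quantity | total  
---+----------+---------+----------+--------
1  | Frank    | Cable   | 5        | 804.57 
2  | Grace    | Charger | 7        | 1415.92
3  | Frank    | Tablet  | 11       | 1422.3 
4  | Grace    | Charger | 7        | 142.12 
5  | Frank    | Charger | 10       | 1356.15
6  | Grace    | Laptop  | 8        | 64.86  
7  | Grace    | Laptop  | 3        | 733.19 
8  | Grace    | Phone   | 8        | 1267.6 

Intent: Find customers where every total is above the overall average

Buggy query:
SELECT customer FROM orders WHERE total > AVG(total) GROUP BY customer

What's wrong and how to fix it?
Bug: AVG() is an aggregate; it can't sit directly in WHERE

Fix: Use a subquery for AVG and a HAVING MIN(...) filter so the condition holds for every row in the group

Corrected query:
SELECT customer FROM orders GROUP BY customer HAVING MIN(total) > (SELECT AVG(total) FROM orders)

Result:
(no rows)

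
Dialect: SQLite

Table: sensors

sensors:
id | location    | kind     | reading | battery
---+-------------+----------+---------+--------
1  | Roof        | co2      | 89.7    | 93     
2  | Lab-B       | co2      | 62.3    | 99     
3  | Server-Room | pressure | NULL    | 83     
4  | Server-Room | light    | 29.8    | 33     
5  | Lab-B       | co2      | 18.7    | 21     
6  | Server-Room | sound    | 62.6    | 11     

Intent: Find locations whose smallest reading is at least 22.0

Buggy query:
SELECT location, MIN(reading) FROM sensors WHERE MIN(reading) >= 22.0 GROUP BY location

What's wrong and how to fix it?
Bug: MIN() in WHERE is a misuse of aggregate

Fix: Use HAVING for the per-group MIN condition

Corrected query:
SELECT location, MIN(reading) FROM sensors GROUP BY location HAVING MIN(reading) >= 22.0

Result:
location    | MIN(reading)
------------+-------------
Roof        | 89.7        
Server-Room | 29.8        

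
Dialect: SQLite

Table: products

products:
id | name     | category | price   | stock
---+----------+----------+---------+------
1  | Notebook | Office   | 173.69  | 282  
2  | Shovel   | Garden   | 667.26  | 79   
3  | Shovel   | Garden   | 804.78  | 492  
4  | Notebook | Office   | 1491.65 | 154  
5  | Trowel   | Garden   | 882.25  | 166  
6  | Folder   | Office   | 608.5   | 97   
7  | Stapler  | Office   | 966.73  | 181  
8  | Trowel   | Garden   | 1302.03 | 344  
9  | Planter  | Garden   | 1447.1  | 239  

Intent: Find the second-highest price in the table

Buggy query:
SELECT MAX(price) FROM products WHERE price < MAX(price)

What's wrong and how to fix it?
Bug: MAX(price) on the right of the comparison is an aggregate-in-WHERE error

Fix: Put the inner MAX in a scalar subquery

Corrected query:
SELECT MAX(price) FROM products WHERE price < (SELECT MAX(price) FROM products)

Result:
MAX(price)
----------
1447.1    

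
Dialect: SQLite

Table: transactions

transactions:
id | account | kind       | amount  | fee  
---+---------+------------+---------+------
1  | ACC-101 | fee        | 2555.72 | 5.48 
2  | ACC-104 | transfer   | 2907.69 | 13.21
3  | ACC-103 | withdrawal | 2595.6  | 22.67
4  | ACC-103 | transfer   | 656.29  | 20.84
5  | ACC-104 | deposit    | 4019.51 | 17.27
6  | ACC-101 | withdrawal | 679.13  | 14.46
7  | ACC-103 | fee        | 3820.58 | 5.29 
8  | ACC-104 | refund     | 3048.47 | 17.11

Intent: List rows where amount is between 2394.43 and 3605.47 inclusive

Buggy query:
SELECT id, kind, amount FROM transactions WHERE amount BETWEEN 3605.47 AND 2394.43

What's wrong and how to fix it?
Bug: BETWEEN expects the lower bound first; with 3605.47 AND 2394.43 the range is empty

Fix: Write BETWEEN 2394.43 AND 3605.47

Corrected query:
SELECT id, kind, amount FROM transactions WHERE amount BETWEEN 2394.43 AND 3605.47

Result:
id | kind       | amount 
---+------------+--------
1  | fee        | 2555.72
2  | transfer   | 2907.69
3  | withdrawal | 2595.6 
8  | refund     | 3048.47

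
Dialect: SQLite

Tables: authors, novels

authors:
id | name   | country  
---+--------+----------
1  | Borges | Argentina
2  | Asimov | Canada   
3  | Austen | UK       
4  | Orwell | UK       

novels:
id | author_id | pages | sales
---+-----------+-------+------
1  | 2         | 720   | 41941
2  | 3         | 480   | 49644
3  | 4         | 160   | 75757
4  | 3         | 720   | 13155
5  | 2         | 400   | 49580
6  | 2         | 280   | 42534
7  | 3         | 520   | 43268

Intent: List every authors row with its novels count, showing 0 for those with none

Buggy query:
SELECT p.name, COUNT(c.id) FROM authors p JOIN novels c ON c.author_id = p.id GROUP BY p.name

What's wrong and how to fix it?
Bug: INNER JOIN drops authors rows that have no matching novels rows

Fix: Switch to LEFT JOIN to retain unmatched parent rows

Corrected query:
SELECT p.name, COUNT(c.id) FROM authors p LEFT JOIN novels c ON c.author_id = p.id GROUP BY p.name

Result:
name   | COUNT(c.id)
-------+------------
Asimov | 3          
Austen | 3          
Borges | 0          
Orwell | 1          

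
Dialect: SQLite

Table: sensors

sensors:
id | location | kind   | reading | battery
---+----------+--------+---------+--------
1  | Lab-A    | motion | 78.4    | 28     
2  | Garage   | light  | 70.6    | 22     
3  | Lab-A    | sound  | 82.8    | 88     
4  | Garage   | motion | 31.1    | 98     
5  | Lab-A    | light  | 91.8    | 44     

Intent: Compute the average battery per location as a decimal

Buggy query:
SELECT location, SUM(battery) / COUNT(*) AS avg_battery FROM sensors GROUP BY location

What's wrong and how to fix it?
Bug: Both operands are integers, so '/' performs integer division and truncates

Fix: Cast one side to REAL so the division keeps the fractional part

Corrected query:
SELECT location, SUM(battery) * 1.0 / COUNT(*) AS avg_battery FROM sensors GROUP BY location

Result:
location | avg_battery
---------+------------
Garage   | 60         
Lab-A    | 53.333333  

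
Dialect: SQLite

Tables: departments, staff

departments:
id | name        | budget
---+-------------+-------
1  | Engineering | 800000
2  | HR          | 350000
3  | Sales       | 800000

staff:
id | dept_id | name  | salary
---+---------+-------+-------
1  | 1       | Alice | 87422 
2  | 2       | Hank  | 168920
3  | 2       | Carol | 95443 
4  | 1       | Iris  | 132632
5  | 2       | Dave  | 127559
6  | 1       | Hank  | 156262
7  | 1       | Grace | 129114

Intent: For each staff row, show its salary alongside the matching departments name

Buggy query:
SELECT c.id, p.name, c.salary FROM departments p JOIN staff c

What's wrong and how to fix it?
Bug: Missing join condition: each staff row is matched to all departments rows instead of just its own

Fix: Add ON c.dept_id = p.id to the JOIN

Corrected query:
SELECT c.id, p.name, c.salary FROM departments p JOIN staff c ON c.dept_id = p.id

Result:
id | name        | salary
---+-------------+-------
1  | Engineering | 87422 
2  | HR          | 168920
3  | HR          | 95443 
4  | Engineering | 132632
5  | HR          | 127559
6  | Engineering | 156262
7  | Engineering | 129114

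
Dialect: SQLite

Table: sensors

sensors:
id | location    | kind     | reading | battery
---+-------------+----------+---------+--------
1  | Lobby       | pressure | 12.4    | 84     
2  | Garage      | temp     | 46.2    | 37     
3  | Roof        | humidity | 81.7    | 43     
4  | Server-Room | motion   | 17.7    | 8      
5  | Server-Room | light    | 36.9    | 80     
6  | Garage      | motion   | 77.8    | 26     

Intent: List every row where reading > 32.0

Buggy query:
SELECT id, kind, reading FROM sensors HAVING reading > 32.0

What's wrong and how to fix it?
Bug: HAVING filters the output of aggregation, but this query has no GROUP BY and no aggregate functions, so SQLite rejects it (HAVING clause on a non-aggregate query); the condition here is per row

Fix: Replace HAVING with WHERE since the condition applies to individual rows

Corrected query:
SELECT id, kind, reading FROM sensors WHERE reading > 32.0

Result:
id | kind     | reading
---+----------+--------
2  | temp     | 46.2   
3  | humidity | 81.7   
5  | light    | 36.9   
6  | motion   | 77.8   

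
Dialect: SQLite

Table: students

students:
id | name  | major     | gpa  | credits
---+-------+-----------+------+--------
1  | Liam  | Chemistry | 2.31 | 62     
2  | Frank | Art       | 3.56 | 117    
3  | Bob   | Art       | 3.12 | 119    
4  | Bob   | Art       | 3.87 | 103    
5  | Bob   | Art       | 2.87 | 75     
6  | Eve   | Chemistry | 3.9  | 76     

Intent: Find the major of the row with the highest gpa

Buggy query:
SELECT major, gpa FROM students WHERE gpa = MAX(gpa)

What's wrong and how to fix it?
Bug: MAX(gpa) is an aggregate and cannot be used directly in WHERE

Fix: Wrap MAX in a scalar subquery so WHERE compares against a single value

Corrected query:
SELECT major, gpa FROM students WHERE gpa = (SELECT MAX(gpa) FROM students)

Result:
major     | gpa
----------+----
Chemistry | 3.9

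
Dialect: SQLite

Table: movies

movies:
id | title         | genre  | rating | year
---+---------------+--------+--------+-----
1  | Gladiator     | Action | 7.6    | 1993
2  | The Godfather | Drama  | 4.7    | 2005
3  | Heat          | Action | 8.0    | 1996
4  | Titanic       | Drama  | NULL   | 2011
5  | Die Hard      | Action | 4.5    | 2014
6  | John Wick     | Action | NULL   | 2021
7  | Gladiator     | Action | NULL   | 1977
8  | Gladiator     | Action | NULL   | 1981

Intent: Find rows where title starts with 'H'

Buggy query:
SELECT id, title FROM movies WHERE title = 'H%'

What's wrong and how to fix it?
Bug: Wildcards only work with LIKE; '=' treats '%' as a literal character

Fix: Use LIKE for wildcard pattern matching

Corrected query:
SELECT id, title FROM movies WHERE title LIKE 'H%'

Result:
id | title
---+------
3  | Heat 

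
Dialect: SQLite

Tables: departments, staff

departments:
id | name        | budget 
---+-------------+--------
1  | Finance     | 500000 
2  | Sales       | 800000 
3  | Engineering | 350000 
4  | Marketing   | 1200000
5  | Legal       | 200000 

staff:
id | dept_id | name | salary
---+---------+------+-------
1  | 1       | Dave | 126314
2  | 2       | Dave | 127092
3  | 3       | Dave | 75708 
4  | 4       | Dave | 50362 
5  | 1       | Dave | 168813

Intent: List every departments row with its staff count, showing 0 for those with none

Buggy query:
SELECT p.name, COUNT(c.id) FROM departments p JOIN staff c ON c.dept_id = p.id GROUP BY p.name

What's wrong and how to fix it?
Bug: INNER JOIN drops departments rows that have no matching staff rows

Fix: Switch to LEFT JOIN to retain unmatched parent rows

Corrected query:
SELECT p.name, COUNT(c.id) FROM departments p LEFT JOIN staff c ON c.dept_id = p.id GROUP BY p.name

Result:
name        | COUNT(c.id)
------------+------------
Engineering | 1          
Finance     | 2          
Legal       | 0          
Marketing   | 1          
Sales       | 1          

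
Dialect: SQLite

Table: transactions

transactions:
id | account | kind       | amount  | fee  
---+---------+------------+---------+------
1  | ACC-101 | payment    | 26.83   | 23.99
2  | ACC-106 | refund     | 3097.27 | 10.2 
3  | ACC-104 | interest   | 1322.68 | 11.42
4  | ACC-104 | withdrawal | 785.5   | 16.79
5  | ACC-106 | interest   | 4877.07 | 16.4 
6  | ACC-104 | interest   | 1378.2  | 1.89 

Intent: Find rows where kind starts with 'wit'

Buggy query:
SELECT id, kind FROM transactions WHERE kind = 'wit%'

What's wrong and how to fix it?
Bug: '=' compares the literal string including the % character; pattern matching needs LIKE

Fix: Replace '=' with LIKE so 'wit%' is treated as a pattern

Corrected query:
SELECT id, kind FROM transactions WHERE kind LIKE 'wit%'

Result:
id | kind      
---+-----------
4  | withdrawal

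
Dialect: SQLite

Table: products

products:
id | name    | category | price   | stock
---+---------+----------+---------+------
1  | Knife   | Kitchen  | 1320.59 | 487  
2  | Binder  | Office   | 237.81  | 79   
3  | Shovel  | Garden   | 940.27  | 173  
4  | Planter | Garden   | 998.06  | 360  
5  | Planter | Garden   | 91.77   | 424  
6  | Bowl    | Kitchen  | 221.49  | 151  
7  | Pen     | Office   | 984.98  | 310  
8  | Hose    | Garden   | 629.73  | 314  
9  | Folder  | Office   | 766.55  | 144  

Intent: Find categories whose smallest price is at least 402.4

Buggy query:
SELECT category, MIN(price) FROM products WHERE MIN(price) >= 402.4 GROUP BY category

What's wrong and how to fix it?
Bug: Aggregates like MIN are computed per group after WHERE runs

Fix: Replace WHERE with HAVING after the GROUP BY

Corrected query:
SELECT category, MIN(price) FROM products GROUP BY category HAVING MIN(price) >= 402.4

Result:
(no rows)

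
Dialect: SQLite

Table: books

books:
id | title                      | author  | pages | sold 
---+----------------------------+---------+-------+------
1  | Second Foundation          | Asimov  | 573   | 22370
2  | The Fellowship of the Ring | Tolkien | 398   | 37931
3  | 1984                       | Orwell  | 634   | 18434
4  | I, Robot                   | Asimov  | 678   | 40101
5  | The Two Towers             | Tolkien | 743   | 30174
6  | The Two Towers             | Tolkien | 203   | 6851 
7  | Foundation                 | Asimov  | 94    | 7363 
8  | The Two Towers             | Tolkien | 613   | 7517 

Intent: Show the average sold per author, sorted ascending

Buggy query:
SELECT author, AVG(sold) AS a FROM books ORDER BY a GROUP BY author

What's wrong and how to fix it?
Bug: GROUP BY must precede ORDER BY

Fix: Reorder: SELECT … FROM … GROUP BY … ORDER BY …

Corrected query:
SELECT author, AVG(sold) AS a FROM books GROUP BY author ORDER BY a

Result:
author  | a       
--------+---------
Orwell  | 18434   
Tolkien | 20618.25
Asimov  | 23278   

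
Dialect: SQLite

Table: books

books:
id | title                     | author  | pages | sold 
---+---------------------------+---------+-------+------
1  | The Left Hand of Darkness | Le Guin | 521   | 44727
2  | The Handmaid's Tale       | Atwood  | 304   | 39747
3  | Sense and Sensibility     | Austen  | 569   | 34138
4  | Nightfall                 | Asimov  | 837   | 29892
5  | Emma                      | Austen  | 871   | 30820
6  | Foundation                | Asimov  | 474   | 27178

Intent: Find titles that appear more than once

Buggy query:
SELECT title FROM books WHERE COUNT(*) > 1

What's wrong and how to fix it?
Bug: COUNT(*) is an aggregate and cannot be used in WHERE

Fix: GROUP BY title, then filter groups with HAVING COUNT(*) > 1

Corrected query:
SELECT title FROM books GROUP BY title HAVING COUNT(*) > 1

Result:
(no rows)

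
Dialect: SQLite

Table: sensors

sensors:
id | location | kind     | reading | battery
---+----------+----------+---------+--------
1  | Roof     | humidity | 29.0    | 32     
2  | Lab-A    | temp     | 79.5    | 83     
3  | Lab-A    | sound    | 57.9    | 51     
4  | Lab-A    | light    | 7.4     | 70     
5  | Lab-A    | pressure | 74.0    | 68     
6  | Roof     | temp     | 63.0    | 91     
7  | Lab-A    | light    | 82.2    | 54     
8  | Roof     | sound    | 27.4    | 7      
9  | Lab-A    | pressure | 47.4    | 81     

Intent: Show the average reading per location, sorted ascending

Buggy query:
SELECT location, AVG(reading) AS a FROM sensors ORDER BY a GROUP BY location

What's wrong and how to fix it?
Bug: ORDER BY appears before GROUP BY; SQL clause order requires GROUP BY first

Fix: Move ORDER BY to the end, after GROUP BY

Corrected query:
SELECT location, AVG(reading) AS a FROM sensors GROUP BY location ORDER BY a

Result:
location | a        
---------+----------
Roof     | 39.8     
Lab-A    | 58.066667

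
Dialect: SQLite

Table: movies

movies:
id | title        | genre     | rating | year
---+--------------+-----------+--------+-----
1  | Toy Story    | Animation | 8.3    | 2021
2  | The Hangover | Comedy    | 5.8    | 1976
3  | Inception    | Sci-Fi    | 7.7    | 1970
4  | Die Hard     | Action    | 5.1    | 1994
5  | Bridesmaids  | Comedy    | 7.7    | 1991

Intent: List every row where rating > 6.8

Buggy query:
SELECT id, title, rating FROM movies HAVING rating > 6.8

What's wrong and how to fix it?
Bug: HAVING filters the output of aggregation, but this query has no GROUP BY and no aggregate functions, so SQLite rejects it (HAVING clause on a non-aggregate query); the condition here is per row

Fix: Replace HAVING with WHERE since the condition applies to individual rows

Corrected query:
SELECT id, title, rating FROM movies WHERE rating > 6.8

Result:
id | title       | rating
---+-------------+-------
1  | Toy Story   | 8.3   
3  | Inception   | 7.7   
5  | Bridesmaids | 7.7   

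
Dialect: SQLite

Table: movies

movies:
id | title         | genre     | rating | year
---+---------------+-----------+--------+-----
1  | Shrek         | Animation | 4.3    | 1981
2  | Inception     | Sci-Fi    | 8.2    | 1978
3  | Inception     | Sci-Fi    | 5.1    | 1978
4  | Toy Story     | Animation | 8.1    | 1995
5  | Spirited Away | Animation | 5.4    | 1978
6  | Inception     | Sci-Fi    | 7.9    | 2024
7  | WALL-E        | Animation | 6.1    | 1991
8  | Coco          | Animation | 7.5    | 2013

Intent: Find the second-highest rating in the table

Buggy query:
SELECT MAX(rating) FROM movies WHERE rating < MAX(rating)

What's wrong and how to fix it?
Bug: MAX(rating) on the right of the comparison is an aggregate-in-WHERE error

Fix: Put the inner MAX in a scalar subquery

Corrected query:
SELECT MAX(rating) FROM movies WHERE rating < (SELECT MAX(rating) FROM movies)

Result:
MAX(rating)
-----------
8.1        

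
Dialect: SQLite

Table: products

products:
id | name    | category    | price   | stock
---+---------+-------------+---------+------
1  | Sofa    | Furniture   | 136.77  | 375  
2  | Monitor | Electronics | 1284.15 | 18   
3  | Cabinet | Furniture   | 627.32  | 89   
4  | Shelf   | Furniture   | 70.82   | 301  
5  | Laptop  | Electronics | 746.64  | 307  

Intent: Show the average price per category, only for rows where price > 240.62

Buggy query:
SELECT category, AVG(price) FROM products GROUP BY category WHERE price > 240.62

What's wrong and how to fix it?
Bug: Row-level WHERE must come before GROUP BY in the clause order

Fix: Move the WHERE clause before GROUP BY

Corrected query:
SELECT category, AVG(price) FROM products WHERE price > 240.62 GROUP BY category

Result:
category    | AVG(price)
------------+-----------
Electronics | 1015.395  
Furniture   | 627.32    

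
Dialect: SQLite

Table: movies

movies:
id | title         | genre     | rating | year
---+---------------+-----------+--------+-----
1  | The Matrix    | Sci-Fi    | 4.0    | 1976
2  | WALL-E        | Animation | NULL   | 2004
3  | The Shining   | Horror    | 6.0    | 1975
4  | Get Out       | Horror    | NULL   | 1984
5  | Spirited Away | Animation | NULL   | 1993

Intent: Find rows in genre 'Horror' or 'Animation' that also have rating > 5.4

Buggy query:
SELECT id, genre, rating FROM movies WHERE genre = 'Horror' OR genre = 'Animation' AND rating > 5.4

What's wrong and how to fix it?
Bug: Without parentheses, AND is evaluated before OR, so the rating filter only applies to the 'Animation' branch

Fix: Add parentheses around the OR so the AND applies to both alternatives

Corrected query:
SELECT id, genre, rating FROM movies WHERE (genre = 'Horror' OR genre = 'Animation') AND rating > 5.4

Result:
id | genre  | rating
---+--------+-------
3  | Horror | 6     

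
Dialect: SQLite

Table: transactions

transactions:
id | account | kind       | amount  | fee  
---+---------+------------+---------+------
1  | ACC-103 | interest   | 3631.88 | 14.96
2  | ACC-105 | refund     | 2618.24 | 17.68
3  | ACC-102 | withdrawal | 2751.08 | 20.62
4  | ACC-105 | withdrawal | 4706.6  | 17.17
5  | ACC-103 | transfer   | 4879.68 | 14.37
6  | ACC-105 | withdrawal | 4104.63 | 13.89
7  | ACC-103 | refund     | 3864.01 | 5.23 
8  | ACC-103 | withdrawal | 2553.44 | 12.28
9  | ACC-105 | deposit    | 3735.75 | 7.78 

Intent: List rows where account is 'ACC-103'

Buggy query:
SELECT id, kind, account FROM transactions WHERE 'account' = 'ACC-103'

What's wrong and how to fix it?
Bug: 'account' in single quotes is a string literal, not the column; the comparison is literal-vs-literal and never true

Fix: Reference the column as account without single quotes

Corrected query:
SELECT id, kind, account FROM transactions WHERE account = 'ACC-103'

Result:
id | kind       | account
---+------------+--------
1  | interest   | ACC-103
5  | transfer   | ACC-103
7  | refund     | ACC-103
8  | withdrawal | ACC-103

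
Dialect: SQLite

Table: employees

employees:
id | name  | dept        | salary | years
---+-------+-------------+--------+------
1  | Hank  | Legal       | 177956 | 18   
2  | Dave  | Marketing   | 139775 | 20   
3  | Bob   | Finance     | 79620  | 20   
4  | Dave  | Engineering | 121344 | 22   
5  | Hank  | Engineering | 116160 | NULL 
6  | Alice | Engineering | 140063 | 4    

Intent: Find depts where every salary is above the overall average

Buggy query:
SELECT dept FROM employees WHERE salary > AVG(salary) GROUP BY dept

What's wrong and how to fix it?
Bug: AVG() is an aggregate; it can't sit directly in WHERE

Fix: Use a subquery for AVG and a HAVING MIN(...) filter so the condition holds for every row in the group

Corrected query:
SELECT dept FROM employees GROUP BY dept HAVING MIN(salary) > (SELECT AVG(salary) FROM employees)

Result:
dept     
---------
Legal    
Marketing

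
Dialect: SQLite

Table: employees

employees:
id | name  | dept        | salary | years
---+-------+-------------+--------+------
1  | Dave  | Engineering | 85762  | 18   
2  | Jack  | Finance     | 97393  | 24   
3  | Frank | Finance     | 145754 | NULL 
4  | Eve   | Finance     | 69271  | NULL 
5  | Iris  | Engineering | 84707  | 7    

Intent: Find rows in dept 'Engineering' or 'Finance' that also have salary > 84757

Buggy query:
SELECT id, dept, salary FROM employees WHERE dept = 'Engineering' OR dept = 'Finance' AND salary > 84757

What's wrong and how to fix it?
Bug: AND binds tighter than OR, so this parses as dept = 'Engineering' OR (dept = 'Finance' AND salary > 84757)

Fix: Group the OR with parentheses (or use IN), then AND the threshold

Corrected query:
SELECT id, dept, salary FROM employees WHERE (dept = 'Engineering' OR dept = 'Finance') AND salary > 84757

Result:
id | dept        | salary
---+-------------+-------
1  | Engineering | 85762 
2  | Finance     | 97393 
3  | Finance     | 145754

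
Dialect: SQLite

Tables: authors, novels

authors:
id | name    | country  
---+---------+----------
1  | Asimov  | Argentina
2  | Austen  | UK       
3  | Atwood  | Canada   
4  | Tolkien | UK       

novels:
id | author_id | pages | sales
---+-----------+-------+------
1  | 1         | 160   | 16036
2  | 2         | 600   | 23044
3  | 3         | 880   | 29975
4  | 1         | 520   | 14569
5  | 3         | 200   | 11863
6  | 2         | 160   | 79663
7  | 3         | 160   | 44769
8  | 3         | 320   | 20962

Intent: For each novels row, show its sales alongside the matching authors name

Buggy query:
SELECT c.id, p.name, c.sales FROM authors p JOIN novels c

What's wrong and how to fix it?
Bug: Missing join condition: each novels row is matched to all authors rows instead of just its own

Fix: Specify the join condition linking the foreign key to the parent id

Corrected query:
SELECT c.id, p.name, c.sales FROM authors p JOIN novels c ON c.author_id = p.id

Result:
id | name   | sales
---+--------+------
1  | Asimov | 16036
2  | Austen | 23044
3  | Atwood | 29975
4  | Asimov | 14569
5  | Atwood | 11863
6  | Austen | 79663
7  | Atwood | 44769
8  | Atwood | 20962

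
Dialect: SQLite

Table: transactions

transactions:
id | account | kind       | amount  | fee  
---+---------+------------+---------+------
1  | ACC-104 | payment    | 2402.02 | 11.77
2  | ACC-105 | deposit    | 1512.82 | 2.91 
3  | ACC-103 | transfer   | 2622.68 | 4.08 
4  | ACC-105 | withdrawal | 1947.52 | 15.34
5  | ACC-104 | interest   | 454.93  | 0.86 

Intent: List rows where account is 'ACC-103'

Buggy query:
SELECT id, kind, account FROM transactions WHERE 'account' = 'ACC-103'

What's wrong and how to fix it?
Bug: 'account' in single quotes is a string literal, not the column; the comparison is literal-vs-literal and never true

Fix: Remove the quotes around the column name (or use double quotes for an identifier)

Corrected query:
SELECT id, kind, account FROM transactions WHERE account = 'ACC-103'

Result:
id | kind     | account
---+----------+--------
3  | transfer | ACC-103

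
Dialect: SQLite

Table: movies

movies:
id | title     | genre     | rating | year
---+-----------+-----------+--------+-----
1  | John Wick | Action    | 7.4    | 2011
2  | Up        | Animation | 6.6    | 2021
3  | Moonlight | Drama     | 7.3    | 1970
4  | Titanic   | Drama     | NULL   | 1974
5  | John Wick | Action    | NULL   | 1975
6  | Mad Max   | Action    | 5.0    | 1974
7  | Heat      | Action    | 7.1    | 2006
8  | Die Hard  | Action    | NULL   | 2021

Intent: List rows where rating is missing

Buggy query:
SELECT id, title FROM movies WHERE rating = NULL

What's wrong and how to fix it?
Bug: '= NULL' is always unknown in SQL three-valued logic, so no rows match

Fix: Use IS NULL to test for NULL

Corrected query:
SELECT id, title FROM movies WHERE rating IS NULL

Result:
id | title    
---+----------
4  | Titanic  
5  | John Wick
8  | Die Hard 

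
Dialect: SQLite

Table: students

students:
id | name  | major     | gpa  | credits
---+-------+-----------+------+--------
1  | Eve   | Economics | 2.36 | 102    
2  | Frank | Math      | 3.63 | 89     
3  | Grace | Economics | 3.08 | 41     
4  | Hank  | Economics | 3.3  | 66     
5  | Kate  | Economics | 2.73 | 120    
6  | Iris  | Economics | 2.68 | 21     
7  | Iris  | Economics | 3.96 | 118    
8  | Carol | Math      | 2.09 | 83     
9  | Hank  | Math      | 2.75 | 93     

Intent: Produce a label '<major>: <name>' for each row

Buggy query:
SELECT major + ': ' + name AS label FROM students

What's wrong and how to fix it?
Bug: '+' is numeric addition; on text columns SQLite converts them to 0 instead of concatenating

Fix: Replace + with || to concatenate text

Corrected query:
SELECT major || ': ' || name AS label FROM students

Result:
label           
----------------
Economics: Eve  
Math: Frank     
Economics: Grace
Economics: Hank 
Economics: Kate 
Economics: Iris 
Economics: Iris 
Math: Carol     
Math: Hank      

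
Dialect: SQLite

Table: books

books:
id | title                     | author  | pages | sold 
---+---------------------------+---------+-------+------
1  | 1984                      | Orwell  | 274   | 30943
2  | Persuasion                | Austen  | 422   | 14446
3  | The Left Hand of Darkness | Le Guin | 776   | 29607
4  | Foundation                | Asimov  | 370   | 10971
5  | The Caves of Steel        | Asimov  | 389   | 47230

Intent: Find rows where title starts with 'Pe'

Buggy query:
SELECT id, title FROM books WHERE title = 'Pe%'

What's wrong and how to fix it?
Bug: '=' compares the literal string including the % character; pattern matching needs LIKE

Fix: Replace '=' with LIKE so 'Pe%' is treated as a pattern

Corrected query:
SELECT id, title FROM books WHERE title LIKE 'Pe%'

Result:
id | title     
---+-----------
2  | Persuasion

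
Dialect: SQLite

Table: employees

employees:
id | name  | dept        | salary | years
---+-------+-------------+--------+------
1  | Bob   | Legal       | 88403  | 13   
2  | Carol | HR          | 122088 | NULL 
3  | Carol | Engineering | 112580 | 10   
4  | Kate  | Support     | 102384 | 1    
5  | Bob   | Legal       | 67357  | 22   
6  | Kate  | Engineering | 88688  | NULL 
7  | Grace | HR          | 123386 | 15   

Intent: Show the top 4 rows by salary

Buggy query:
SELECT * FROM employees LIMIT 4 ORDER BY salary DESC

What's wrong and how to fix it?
Bug: LIMIT must come after ORDER BY

Fix: Swap the clauses: ORDER BY first, then LIMIT

Corrected query:
SELECT * FROM employees ORDER BY salary DESC LIMIT 4

Result:
id | name  | dept        | salary | years
---+-------+-------------+--------+------
7  | Grace | HR          | 123386 | 15   
2  | Carol | HR          | 122088 | NULL 
3  | Carol | Engineering | 112580 | 10   
4  | Kate  | Support     | 102384 | 1    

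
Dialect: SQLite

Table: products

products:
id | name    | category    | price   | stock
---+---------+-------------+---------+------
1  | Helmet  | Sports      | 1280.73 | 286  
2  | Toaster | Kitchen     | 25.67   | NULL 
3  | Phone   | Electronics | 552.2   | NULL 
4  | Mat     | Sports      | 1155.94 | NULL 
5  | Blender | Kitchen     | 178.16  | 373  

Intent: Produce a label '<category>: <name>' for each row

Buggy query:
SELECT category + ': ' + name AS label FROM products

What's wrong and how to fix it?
Bug: SQLite uses || for string concatenation; + coerces text to numbers (yielding 0)

Fix: Replace + with || to concatenate text

Corrected query:
SELECT category || ': ' || name AS label FROM products

Result:
label             
------------------
Sports: Helmet    
Kitchen: Toaster  
Electronics: Phone
Sports: Mat       
Kitchen: Blender  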